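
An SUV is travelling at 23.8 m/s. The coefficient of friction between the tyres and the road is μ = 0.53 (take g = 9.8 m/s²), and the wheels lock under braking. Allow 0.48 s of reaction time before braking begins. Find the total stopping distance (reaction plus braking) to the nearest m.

a = μg = 0.53 × 9.8 = 5.194 m/s².
Reaction distance = v·t_r = 23.8000 × 0.48 = 11.424 m.
Braking distance = v²/(2a) = 23.8000² / (2 × 5.194) = 566.440 / 10.388 = 54.528 m.
Total = 11.424 + 54.528 = 65.952 m.

Total stopping distance ≈ 66 m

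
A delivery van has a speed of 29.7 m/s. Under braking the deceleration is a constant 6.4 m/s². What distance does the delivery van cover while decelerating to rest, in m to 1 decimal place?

Braking distance = v²/(2a) = 29.7000² / (2 × 6.400) = 882.090 / 12.800 = 68.913 m.

Braking distance ≈ 68.9 m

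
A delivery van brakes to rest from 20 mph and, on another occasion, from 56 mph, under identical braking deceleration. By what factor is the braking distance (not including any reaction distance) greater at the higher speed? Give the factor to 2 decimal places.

Braking distance d = v²/(2a), so with a fixed, d ∝ v².
Factor = (56/20)² = 2.8000² = 7.8400.

Factor ≈ 7.84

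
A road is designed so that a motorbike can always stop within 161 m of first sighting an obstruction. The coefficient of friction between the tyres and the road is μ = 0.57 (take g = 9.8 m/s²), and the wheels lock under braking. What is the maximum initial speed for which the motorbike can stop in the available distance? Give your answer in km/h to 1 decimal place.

Maximum speed ≈ 152.7 km/h

a = μg = 0.57 × 9.8 = 5.586 m/s².
v²/(2a) = d ⇒ v = √(2 × 5.586 × 161) = √1798.69 = 42.4110 m/s.
42.4110 m/s × 3.6 = 152.680 km/h.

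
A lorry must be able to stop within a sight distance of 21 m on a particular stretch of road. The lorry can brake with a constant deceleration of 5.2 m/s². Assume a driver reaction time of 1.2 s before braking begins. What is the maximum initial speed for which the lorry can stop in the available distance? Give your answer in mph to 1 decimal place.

Maximum speed ≈ 21.9 mph

Stopping distance: v·t_r + v²/(2a) = 21 with t_r = 1.2 s and a = 5.200 m/s².
So v² + 12.480 v − 218.40 = 0.
Positive root: v = −a·t_r + √((a·t_r)² + 2a·d) = −6.240 + √(38.938 + 218.40) = 9.8018 m/s.
9.8018 m/s ÷ 0.44704 = 21.926 mph.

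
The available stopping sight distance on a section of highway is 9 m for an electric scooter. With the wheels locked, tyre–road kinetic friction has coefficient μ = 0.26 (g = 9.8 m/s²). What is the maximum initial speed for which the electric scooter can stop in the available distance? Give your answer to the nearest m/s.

a = μg = 0.26 × 9.8 = 2.548 m/s².
v²/(2a) = d ⇒ v = √(2 × 2.548 × 9) = √45.86 = 6.7720 m/s.

Maximum speed ≈ 7 m/s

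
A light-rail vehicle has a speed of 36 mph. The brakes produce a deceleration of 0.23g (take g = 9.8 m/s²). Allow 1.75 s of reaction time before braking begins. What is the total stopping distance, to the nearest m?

Total stopping distance ≈ 86 m

36 mph × 0.44704 = 16.0934 m/s.
a = 0.23 × 9.8 = 2.254 m/s².
Reaction distance = v·t_r = 16.0934 × 1.75 = 28.163 m.
Braking distance = v²/(2a) = 16.0934² / (2 × 2.254) = 258.998 / 4.508 = 57.453 m.
Total = 28.163 + 57.453 = 85.616 m.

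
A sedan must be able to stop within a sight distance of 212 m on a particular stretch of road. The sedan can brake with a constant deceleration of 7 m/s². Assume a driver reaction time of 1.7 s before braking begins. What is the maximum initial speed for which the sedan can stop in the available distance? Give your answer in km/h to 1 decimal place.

Stopping distance: v·t_r + v²/(2a) = 212 with t_r = 1.7 s and a = 7.000 m/s².
So v² + 23.800 v − 2968.00 = 0.
Positive root: v = −a·t_r + √((a·t_r)² + 2a·d) = −11.900 + √(141.610 + 2968.00) = 43.8639 m/s.
43.8639 m/s × 3.6 = 157.910 km/h.

Maximum speed ≈ 157.9 km/h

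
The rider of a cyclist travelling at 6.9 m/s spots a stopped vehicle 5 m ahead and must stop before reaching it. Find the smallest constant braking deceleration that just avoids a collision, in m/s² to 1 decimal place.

v² = 2a·d ⇒ a = v²/(2d) = 6.9000² / (2 × 5.000) = 47.610 / 10.000 = 4.7610 m/s².

Required deceleration ≈ 4.8 m/s²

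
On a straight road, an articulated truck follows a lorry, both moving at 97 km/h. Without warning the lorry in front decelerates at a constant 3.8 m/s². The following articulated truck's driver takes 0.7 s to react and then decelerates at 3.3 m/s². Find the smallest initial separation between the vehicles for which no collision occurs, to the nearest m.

97 km/h ÷ 3.6 = 26.9444 m/s.
Leader travels v²/(2a_L) = 726.001 / 7.600 = 95.526 m before stopping.
Follower covers v·t_r = 26.9444 × 0.7 = 18.861 m while reacting, then v²/(2a_F) = 726.001 / 6.600 = 110.000 m while braking, for a total of 18.861 + 110.000 = 128.861 m.
Since a_F ≤ a_L and the follower starts braking later, the follower is never slower than the leader, so the closest approach is when both have stopped.
Minimum gap = 128.861 − 95.526 = 33.335 m.

Minimum gap ≈ 33 m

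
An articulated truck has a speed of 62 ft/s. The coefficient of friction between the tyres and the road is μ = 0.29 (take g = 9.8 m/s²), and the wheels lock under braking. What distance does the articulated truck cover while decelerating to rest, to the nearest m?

62 ft/s × 0.3048 = 18.8976 m/s.
a = μg = 0.29 × 9.8 = 2.842 m/s².
Braking distance = v²/(2a) = 18.8976² / (2 × 2.842) = 357.119 / 5.684 = 62.829 m.

Braking distance ≈ 63 m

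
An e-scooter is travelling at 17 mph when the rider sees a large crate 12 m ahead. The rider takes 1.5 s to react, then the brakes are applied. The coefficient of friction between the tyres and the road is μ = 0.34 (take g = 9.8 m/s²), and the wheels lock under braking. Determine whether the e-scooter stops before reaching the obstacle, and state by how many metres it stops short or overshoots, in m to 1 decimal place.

17 mph × 0.44704 = 7.5997 m/s.
a = μg = 0.34 × 9.8 = 3.332 m/s².
Reaction distance = 7.5997 × 1.5 = 11.400 m.
Braking distance = v²/(2a) = 57.755 / 6.664 = 8.667 m.
Total stopping distance = 11.400 + 8.667 = 20.067 m, vs 12 m available — it cannot stop in time and overshoots by 20.067 − 12 = 8.067 m.

No — it overshoots by 8.1 m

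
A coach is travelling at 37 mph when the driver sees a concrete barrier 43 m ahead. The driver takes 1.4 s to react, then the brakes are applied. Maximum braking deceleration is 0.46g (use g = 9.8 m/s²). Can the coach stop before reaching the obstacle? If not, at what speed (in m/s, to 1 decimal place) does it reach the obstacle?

No — it strikes the obstacle at 9.7 m/s

37 mph × 0.44704 = 16.5405 m/s.
a = 0.46 × 9.8 = 4.508 m/s².
Reaction distance = 16.5405 × 1.4 = 23.157 m.
Braking distance needed to stop: v²/(2a) = 273.588 / 9.016 = 30.345 m, so total needed = 23.157 + 30.345 = 53.502 m > 43 m — it cannot stop.
Distance remaining when braking begins: 43 − 23.157 = 19.843 m.
v² = v₀² − 2a·d = 273.588 − 2 × 4.508 × 19.843 = 94.684 m²/s².
v = √94.684 = 9.731 m/s.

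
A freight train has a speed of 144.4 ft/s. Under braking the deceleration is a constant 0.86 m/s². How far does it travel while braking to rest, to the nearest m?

Braking distance ≈ 1126 m

144.4 ft/s × 0.3048 = 44.0131 m/s.
Braking distance = v²/(2a) = 44.0131² / (2 × 0.860) = 1937.153 / 1.720 = 1126.252 m.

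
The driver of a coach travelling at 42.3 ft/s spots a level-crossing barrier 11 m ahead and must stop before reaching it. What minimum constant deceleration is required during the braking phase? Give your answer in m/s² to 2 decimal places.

42.3 ft/s × 0.3048 = 12.8930 m/s.
v² = 2a·d ⇒ a = v²/(2d) = 12.8930² / (2 × 11.000) = 166.229 / 22.000 = 7.5559 m/s².

Required deceleration ≈ 7.56 m/s²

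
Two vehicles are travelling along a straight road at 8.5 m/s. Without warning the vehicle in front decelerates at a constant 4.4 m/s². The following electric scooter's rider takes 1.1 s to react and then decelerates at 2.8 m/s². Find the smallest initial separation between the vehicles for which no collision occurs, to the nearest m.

Leader travels v²/(2a_L) = 72.250 / 8.800 = 8.210 m before stopping.
Follower covers v·t_r = 8.5000 × 1.1 = 9.350 m while reacting, then v²/(2a_F) = 72.250 / 5.600 = 12.902 m while braking, for a total of 9.350 + 12.902 = 22.252 m.
Since a_F ≤ a_L and the follower starts braking later, the follower is never slower than the leader, so the closest approach is when both have stopped.
Minimum gap = 22.252 − 8.210 = 14.042 m.

Minimum gap ≈ 14 m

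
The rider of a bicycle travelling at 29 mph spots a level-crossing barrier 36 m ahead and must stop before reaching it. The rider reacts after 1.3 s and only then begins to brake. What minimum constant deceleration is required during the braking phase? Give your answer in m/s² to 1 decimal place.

29 mph × 0.44704 = 12.9642 m/s.
Distance covered during reaction = 12.9642 × 1.3 = 16.853 m.
Distance available for braking: 36 − 16.853 = 19.147 m.
v² = 2a·d ⇒ a = v²/(2d) = 12.9642² / (2 × 19.147) = 168.070 / 38.294 = 4.3889 m/s².

Required deceleration ≈ 4.4 m/s²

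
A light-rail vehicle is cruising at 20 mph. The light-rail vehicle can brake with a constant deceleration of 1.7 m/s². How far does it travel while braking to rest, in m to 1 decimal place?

Braking distance ≈ 23.5 m

20 mph × 0.44704 = 8.9408 m/s.
Braking distance = v²/(2a) = 8.9408² / (2 × 1.700) = 79.938 / 3.400 = 23.511 m.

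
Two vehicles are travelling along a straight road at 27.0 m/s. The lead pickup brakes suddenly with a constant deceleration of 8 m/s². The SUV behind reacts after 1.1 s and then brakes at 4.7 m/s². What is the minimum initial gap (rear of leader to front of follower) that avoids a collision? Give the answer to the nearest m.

Minimum gap ≈ 62 m

Leader travels v²/(2a_L) = 729.000 / 16.000 = 45.562 m before stopping.
Follower covers v·t_r = 27.0000 × 1.1 = 29.700 m while reacting, then v²/(2a_F) = 729.000 / 9.400 = 77.553 m while braking, for a total of 29.700 + 77.553 = 107.253 m.
Since a_F ≤ a_L and the follower starts braking later, the follower is never slower than the leader, so the closest approach is when both have stopped.
Minimum gap = 107.253 − 45.562 = 61.691 m.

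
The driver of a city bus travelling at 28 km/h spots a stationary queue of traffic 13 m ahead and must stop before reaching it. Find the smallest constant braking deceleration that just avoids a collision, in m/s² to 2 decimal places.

Required deceleration ≈ 2.33 m/s²

28 km/h ÷ 3.6 = 7.7778 m/s.
v² = 2a·d ⇒ a = v²/(2d) = 7.7778² / (2 × 13.000) = 60.494 / 26.000 = 2.3267 m/s².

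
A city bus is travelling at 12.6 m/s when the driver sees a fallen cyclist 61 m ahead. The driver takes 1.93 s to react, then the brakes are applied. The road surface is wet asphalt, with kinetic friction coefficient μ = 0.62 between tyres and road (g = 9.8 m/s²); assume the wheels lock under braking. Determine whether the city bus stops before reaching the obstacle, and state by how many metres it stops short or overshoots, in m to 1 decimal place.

Yes — it stops 23.6 m short of the obstacle

a = μg = 0.62 × 9.8 = 6.076 m/s².
Reaction distance = 12.6000 × 1.93 = 24.318 m.
Braking distance = v²/(2a) = 158.760 / 12.152 = 13.065 m.
Total stopping distance = 24.318 + 13.065 = 37.383 m, vs 61 m available — it stops with 61 − 37.383 = 23.617 m to spare.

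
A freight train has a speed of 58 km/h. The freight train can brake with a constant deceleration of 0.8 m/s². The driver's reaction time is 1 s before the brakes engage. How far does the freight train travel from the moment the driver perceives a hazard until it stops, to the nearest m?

Total stopping distance ≈ 178 m

58 km/h ÷ 3.6 = 16.1111 m/s.
Reaction distance = v·t_r = 16.1111 × 1 = 16.111 m.
Braking distance = v²/(2a) = 16.1111² / (2 × 0.800) = 259.568 / 1.600 = 162.230 m.
Total = 16.111 + 162.230 = 178.341 m.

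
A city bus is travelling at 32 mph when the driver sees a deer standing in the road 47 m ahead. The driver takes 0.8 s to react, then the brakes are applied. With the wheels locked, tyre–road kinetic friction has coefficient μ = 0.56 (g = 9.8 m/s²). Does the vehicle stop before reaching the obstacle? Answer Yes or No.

32 mph × 0.44704 = 14.3053 m/s.
a = μg = 0.56 × 9.8 = 5.488 m/s².
Reaction distance = 14.3053 × 0.8 = 11.444 m.
Braking distance = v²/(2a) = 204.642 / 10.976 = 18.644 m.
Total stopping distance = 11.444 + 18.644 = 30.088 m, vs 47 m available — it stops with 47 − 30.088 = 16.912 m to spare.

Yes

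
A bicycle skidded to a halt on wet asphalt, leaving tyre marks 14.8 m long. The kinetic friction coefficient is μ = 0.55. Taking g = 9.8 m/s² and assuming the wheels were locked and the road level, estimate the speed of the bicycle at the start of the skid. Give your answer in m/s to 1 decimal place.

Deceleration a = μg = 0.55 × 9.8 = 5.390 m/s².
v = √(2a·d) = √(2 × 5.390 × 14.8) = √159.544 = 12.6311 m/s.

Initial speed ≈ 12.6 m/s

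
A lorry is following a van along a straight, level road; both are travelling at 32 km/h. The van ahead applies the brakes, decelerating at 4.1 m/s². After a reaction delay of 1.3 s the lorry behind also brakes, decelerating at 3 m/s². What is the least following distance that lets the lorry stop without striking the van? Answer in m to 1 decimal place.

Minimum gap ≈ 15.1 m

32 km/h ÷ 3.6 = 8.8889 m/s.
Leader travels v²/(2a_L) = 79.013 / 8.200 = 9.636 m before stopping.
Follower covers v·t_r = 8.8889 × 1.3 = 11.556 m while reacting, then v²/(2a_F) = 79.013 / 6.000 = 13.169 m while braking, for a total of 11.556 + 13.169 = 24.725 m.
Since a_F ≤ a_L and the follower starts braking later, the follower is never slower than the leader, so the closest approach is when both have stopped.
Minimum gap = 24.725 − 9.636 = 15.089 m.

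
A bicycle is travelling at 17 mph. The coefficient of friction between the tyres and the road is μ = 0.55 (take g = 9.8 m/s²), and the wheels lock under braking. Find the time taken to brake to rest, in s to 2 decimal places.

Braking time ≈ 1.41 s

17 mph × 0.44704 = 7.5997 m/s.
a = μg = 0.55 × 9.8 = 5.390 m/s².
Braking time = v/a = 7.5997 / 5.390 = 1.410 s.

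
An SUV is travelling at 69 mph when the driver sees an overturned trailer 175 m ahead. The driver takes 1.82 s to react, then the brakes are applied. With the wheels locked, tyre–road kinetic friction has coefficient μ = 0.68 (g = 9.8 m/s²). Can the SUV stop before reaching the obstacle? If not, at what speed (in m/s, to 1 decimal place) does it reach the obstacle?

Yes — it stops about 47.5 m short of the obstacle, so it never reaches it

69 mph × 0.44704 = 30.8458 m/s.
a = μg = 0.68 × 9.8 = 6.664 m/s².
Reaction distance = 30.8458 × 1.82 = 56.139 m.
Braking distance = v²/(2a) = 951.463 / 13.328 = 71.388 m.
Total stopping distance = 56.139 + 71.388 = 127.527 m, vs 175 m available — it stops with 175 − 127.527 = 47.473 m to spare.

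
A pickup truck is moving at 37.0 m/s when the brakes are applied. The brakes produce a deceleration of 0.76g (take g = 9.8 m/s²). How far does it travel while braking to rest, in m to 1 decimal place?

a = 0.76 × 9.8 = 7.448 m/s².
Braking distance = v²/(2a) = 37.0000² / (2 × 7.448) = 1369.000 / 14.896 = 91.904 m.

Braking distance ≈ 91.9 m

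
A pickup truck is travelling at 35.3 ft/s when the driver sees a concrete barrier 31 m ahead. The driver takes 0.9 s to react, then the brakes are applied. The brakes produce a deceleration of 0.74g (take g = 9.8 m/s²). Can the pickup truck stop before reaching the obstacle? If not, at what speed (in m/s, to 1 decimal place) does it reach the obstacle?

Yes — it stops about 13.3 m short of the obstacle, so it never reaches it

35.3 ft/s × 0.3048 = 10.7594 m/s.
a = 0.74 × 9.8 = 7.252 m/s².
Reaction distance = 10.7594 × 0.9 = 9.683 m.
Braking distance = v²/(2a) = 115.765 / 14.504 = 7.982 m.
Total stopping distance = 9.683 + 7.982 = 17.665 m, vs 31 m available — it stops with 31 − 17.665 = 13.335 m to spare.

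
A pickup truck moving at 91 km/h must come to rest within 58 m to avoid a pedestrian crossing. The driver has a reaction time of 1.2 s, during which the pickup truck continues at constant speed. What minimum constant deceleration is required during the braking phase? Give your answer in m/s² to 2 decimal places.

Required deceleration ≈ 11.55 m/s²

91 km/h ÷ 3.6 = 25.2778 m/s.
Distance covered during reaction = 25.2778 × 1.2 = 30.333 m.
Distance available for braking: 58 − 30.333 = 27.667 m.
v² = 2a·d ⇒ a = v²/(2d) = 25.2778² / (2 × 27.667) = 638.967 / 55.334 = 11.5475 m/s².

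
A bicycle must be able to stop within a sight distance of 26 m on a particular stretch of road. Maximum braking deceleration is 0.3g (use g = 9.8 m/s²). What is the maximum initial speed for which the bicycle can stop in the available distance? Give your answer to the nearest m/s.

Maximum speed ≈ 12 m/s

a = 0.3 × 9.8 = 2.940 m/s².
v²/(2a) = d ⇒ v = √(2 × 2.940 × 26) = √152.88 = 12.3645 m/s.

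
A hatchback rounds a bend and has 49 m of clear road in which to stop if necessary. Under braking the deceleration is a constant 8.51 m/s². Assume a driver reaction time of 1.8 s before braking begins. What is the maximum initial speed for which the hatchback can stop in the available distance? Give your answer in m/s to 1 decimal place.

Stopping distance: v·t_r + v²/(2a) = 49 with t_r = 1.8 s and a = 8.510 m/s².
So v² + 30.636 v − 833.98 = 0.
Positive root: v = −a·t_r + √((a·t_r)² + 2a·d) = −15.318 + √(234.641 + 833.98) = 17.3718 m/s.

Maximum speed ≈ 17.4 m/s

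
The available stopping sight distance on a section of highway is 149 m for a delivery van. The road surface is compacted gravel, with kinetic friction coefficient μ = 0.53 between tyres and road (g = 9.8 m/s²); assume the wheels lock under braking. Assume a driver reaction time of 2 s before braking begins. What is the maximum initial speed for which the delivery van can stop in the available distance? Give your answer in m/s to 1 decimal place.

Maximum speed ≈ 30.3 m/s

a = μg = 0.53 × 9.8 = 5.194 m/s².
Stopping distance: v·t_r + v²/(2a) = 149 with t_r = 2 s and a = 5.194 m/s².
So v² + 20.776 v − 1547.81 = 0.
Positive root: v = −a·t_r + √((a·t_r)² + 2a·d) = −10.388 + √(107.911 + 1547.81) = 30.3026 m/s.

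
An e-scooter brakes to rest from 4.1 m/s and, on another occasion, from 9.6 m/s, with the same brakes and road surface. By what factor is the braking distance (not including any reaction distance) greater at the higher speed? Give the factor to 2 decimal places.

Factor ≈ 5.48

Braking distance d = v²/(2a), so with a fixed, d ∝ v².
Factor = (9.6/4.1)² = 2.3415² = 5.4826.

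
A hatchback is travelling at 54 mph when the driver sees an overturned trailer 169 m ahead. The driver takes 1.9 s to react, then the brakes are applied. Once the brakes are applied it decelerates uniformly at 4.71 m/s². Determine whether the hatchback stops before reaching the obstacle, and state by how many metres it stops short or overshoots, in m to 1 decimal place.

Yes — it stops 61.3 m short of the obstacle

54 mph × 0.44704 = 24.1402 m/s.
Reaction distance = 24.1402 × 1.9 = 45.866 m.
Braking distance = v²/(2a) = 582.749 / 9.420 = 61.863 m.
Total stopping distance = 45.866 + 61.863 = 107.729 m, vs 169 m available — it stops with 169 − 107.729 = 61.271 m to spare.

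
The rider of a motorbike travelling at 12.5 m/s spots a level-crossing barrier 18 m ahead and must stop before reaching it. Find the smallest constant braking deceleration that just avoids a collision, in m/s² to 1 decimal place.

v² = 2a·d ⇒ a = v²/(2d) = 12.5000² / (2 × 18.000) = 156.250 / 36.000 = 4.3403 m/s².

Required deceleration ≈ 4.3 m/s²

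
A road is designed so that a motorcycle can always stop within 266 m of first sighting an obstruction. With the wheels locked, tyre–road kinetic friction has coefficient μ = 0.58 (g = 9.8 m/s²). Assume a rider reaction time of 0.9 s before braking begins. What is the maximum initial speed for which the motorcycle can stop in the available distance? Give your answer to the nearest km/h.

Maximum speed ≈ 180 km/h

a = μg = 0.58 × 9.8 = 5.684 m/s².
Stopping distance: v·t_r + v²/(2a) = 266 with t_r = 0.9 s and a = 5.684 m/s².
So v² + 10.231 v − 3023.89 = 0.
Positive root: v = −a·t_r + √((a·t_r)² + 2a·d) = −5.116 + √(26.173 + 3023.89) = 50.1114 m/s.
50.1114 m/s × 3.6 = 180.401 km/h.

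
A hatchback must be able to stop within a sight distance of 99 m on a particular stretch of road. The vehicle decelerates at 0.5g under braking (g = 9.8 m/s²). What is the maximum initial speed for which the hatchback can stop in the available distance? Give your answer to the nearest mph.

a = 0.5 × 9.8 = 4.900 m/s².
v²/(2a) = d ⇒ v = √(2 × 4.900 × 99) = √970.20 = 31.1480 m/s.
31.1480 m/s ÷ 0.44704 = 69.676 mph.

Maximum speed ≈ 70 mph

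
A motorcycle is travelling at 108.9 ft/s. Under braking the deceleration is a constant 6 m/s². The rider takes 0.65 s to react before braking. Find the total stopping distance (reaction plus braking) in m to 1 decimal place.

Total stopping distance ≈ 113.4 m

108.9 ft/s × 0.3048 = 33.1927 m/s.
Reaction distance = v·t_r = 33.1927 × 0.65 = 21.575 m.
Braking distance = v²/(2a) = 33.1927² / (2 × 6.000) = 1101.755 / 12.000 = 91.813 m.
Total = 21.575 + 91.813 = 113.388 m.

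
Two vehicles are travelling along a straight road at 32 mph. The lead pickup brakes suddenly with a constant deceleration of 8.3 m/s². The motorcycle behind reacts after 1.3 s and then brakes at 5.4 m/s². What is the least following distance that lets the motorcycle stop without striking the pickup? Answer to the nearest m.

Minimum gap ≈ 25 m

32 mph × 0.44704 = 14.3053 m/s.
Leader travels v²/(2a_L) = 204.642 / 16.600 = 12.328 m before stopping.
Follower covers v·t_r = 14.3053 × 1.3 = 18.597 m while reacting, then v²/(2a_F) = 204.642 / 10.800 = 18.948 m while braking, for a total of 18.597 + 18.948 = 37.545 m.
Since a_F ≤ a_L and the follower starts braking later, the follower is never slower than the leader, so the closest approach is when both have stopped.
Minimum gap = 37.545 − 12.328 = 25.217 m.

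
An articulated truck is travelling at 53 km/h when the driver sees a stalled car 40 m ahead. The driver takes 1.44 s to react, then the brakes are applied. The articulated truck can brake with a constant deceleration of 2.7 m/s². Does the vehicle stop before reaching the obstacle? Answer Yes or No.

53 km/h ÷ 3.6 = 14.7222 m/s.
Reaction distance = 14.7222 × 1.44 = 21.200 m.
Braking distance = v²/(2a) = 216.743 / 5.400 = 40.138 m.
Total stopping distance = 21.200 + 40.138 = 61.338 m, vs 40 m available — it cannot stop in time and overshoots by 61.338 − 40 = 21.338 m.

No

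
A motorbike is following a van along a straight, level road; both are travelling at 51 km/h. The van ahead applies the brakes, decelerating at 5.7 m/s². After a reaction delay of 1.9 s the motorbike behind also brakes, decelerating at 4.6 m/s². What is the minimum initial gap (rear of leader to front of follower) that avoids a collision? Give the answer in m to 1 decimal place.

Minimum gap ≈ 31.1 m

51 km/h ÷ 3.6 = 14.1667 m/s.
Leader travels v²/(2a_L) = 200.695 / 11.400 = 17.605 m before stopping.
Follower covers v·t_r = 14.1667 × 1.9 = 26.917 m while reacting, then v²/(2a_F) = 200.695 / 9.200 = 21.815 m while braking, for a total of 26.917 + 21.815 = 48.732 m.
Since a_F ≤ a_L and the follower starts braking later, the follower is never slower than the leader, so the closest approach is when both have stopped.
Minimum gap = 48.732 − 17.605 = 31.127 m.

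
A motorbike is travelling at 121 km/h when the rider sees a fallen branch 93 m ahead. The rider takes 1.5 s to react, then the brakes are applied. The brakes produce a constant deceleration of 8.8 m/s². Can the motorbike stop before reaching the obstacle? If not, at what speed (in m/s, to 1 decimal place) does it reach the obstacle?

No — it strikes the obstacle at 19.5 m/s

121 km/h ÷ 3.6 = 33.6111 m/s.
Reaction distance = 33.6111 × 1.5 = 50.417 m.
Braking distance needed to stop: v²/(2a) = 1129.706 / 17.600 = 64.188 m, so total needed = 50.417 + 64.188 = 114.605 m > 93 m — it cannot stop.
Distance remaining when braking begins: 93 − 50.417 = 42.583 m.
v² = v₀² − 2a·d = 1129.706 − 2 × 8.800 × 42.583 = 380.245 m²/s².
v = √380.245 = 19.500 m/s.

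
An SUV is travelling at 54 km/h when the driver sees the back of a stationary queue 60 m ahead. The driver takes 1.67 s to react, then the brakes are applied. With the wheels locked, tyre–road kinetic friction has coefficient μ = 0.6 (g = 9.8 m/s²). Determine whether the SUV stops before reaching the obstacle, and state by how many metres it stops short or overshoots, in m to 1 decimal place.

Yes — it stops 15.8 m short of the obstacle

54 km/h ÷ 3.6 = 15.0000 m/s.
a = μg = 0.6 × 9.8 = 5.880 m/s².
Reaction distance = 15.0000 × 1.67 = 25.050 m.
Braking distance = v²/(2a) = 225.000 / 11.760 = 19.133 m.
Total stopping distance = 25.050 + 19.133 = 44.183 m, vs 60 m available — it stops with 60 − 44.183 = 15.817 m to spare.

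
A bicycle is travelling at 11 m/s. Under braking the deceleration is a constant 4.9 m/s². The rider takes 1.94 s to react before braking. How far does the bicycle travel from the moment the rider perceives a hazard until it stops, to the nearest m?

Reaction distance = v·t_r = 11.0000 × 1.94 = 21.340 m.
Braking distance = v²/(2a) = 11.0000² / (2 × 4.900) = 121.000 / 9.800 = 12.347 m.
Total = 21.340 + 12.347 = 33.687 m.

Total stopping distance ≈ 34 m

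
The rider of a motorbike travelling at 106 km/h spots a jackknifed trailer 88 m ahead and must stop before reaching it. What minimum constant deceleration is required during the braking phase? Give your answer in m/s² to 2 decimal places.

Required deceleration ≈ 4.93 m/s²

106 km/h ÷ 3.6 = 29.4444 m/s.
v² = 2a·d ⇒ a = v²/(2d) = 29.4444² / (2 × 88.000) = 866.973 / 176.000 = 4.9260 m/s².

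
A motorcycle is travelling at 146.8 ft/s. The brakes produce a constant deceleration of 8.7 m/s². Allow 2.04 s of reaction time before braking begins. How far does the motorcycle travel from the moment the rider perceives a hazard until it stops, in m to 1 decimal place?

Total stopping distance ≈ 206.3 m

146.8 ft/s × 0.3048 = 44.7446 m/s.
Reaction distance = v·t_r = 44.7446 × 2.04 = 91.279 m.
Braking distance = v²/(2a) = 44.7446² / (2 × 8.700) = 2002.079 / 17.400 = 115.062 m.
Total = 91.279 + 115.062 = 206.341 m.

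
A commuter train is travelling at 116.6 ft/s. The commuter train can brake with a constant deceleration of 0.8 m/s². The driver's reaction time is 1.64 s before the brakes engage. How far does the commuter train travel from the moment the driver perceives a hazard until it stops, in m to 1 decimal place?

116.6 ft/s × 0.3048 = 35.5397 m/s.
Reaction distance = v·t_r = 35.5397 × 1.64 = 58.285 m.
Braking distance = v²/(2a) = 35.5397² / (2 × 0.800) = 1263.070 / 1.600 = 789.419 m.
Total = 58.285 + 789.419 = 847.704 m.

Total stopping distance ≈ 847.7 m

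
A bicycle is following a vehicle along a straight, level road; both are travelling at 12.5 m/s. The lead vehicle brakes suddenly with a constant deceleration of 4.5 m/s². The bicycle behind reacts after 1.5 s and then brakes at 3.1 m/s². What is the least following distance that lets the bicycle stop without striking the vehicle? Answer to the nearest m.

Leader travels v²/(2a_L) = 156.250 / 9.000 = 17.361 m before stopping.
Follower covers v·t_r = 12.5000 × 1.5 = 18.750 m while reacting, then v²/(2a_F) = 156.250 / 6.200 = 25.202 m while braking, for a total of 18.750 + 25.202 = 43.952 m.
Since a_F ≤ a_L and the follower starts braking later, the follower is never slower than the leader, so the closest approach is when both have stopped.
Minimum gap = 43.952 − 17.361 = 26.591 m.

Minimum gap ≈ 27 m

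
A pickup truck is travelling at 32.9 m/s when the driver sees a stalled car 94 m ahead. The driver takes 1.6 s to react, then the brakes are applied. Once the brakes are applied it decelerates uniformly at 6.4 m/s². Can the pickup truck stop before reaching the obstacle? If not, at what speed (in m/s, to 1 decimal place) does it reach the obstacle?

No — it strikes the obstacle at 23.5 m/s

Reaction distance = 32.9000 × 1.6 = 52.640 m.
Braking distance needed to stop: v²/(2a) = 1082.410 / 12.800 = 84.563 m, so total needed = 52.640 + 84.563 = 137.203 m > 94 m — it cannot stop.
Distance remaining when braking begins: 94 − 52.640 = 41.360 m.
v² = v₀² − 2a·d = 1082.410 − 2 × 6.400 × 41.360 = 553.002 m²/s².
v = √553.002 = 23.516 m/s.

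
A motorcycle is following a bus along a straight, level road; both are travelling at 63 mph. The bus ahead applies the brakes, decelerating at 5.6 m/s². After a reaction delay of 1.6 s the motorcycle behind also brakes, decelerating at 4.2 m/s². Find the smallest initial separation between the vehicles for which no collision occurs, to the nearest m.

Minimum gap ≈ 69 m

63 mph × 0.44704 = 28.1635 m/s.
Leader travels v²/(2a_L) = 793.183 / 11.200 = 70.820 m before stopping.
Follower covers v·t_r = 28.1635 × 1.6 = 45.062 m while reacting, then v²/(2a_F) = 793.183 / 8.400 = 94.427 m while braking, for a total of 45.062 + 94.427 = 139.489 m.
Since a_F ≤ a_L and the follower starts braking later, the follower is never slower than the leader, so the closest approach is when both have stopped.
Minimum gap = 139.489 − 70.820 = 68.669 m.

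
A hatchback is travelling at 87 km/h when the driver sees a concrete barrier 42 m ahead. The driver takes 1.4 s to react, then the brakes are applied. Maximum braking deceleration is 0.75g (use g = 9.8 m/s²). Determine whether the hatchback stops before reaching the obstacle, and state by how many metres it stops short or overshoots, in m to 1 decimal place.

No — it overshoots by 31.6 m

87 km/h ÷ 3.6 = 24.1667 m/s.
a = 0.75 × 9.8 = 7.350 m/s².
Reaction distance = 24.1667 × 1.4 = 33.833 m.
Braking distance = v²/(2a) = 584.029 / 14.700 = 39.730 m.
Total stopping distance = 33.833 + 39.730 = 73.563 m, vs 42 m available — it cannot stop in time and overshoots by 73.563 − 42 = 31.563 m.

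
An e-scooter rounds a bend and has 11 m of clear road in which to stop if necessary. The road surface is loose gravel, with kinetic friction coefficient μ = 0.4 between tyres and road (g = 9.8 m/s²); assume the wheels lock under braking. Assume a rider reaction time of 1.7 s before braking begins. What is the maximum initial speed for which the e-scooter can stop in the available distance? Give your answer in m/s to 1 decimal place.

Maximum speed ≈ 4.8 m/s

a = μg = 0.4 × 9.8 = 3.920 m/s².
Stopping distance: v·t_r + v²/(2a) = 11 with t_r = 1.7 s and a = 3.920 m/s².
So v² + 13.328 v − 86.24 = 0.
Positive root: v = −a·t_r + √((a·t_r)² + 2a·d) = −6.664 + √(44.409 + 86.24) = 4.7662 m/s.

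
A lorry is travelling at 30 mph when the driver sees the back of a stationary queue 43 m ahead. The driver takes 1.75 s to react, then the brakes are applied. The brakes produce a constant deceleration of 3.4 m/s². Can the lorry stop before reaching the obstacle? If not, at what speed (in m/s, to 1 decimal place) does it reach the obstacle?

30 mph × 0.44704 = 13.4112 m/s.
Reaction distance = 13.4112 × 1.75 = 23.470 m.
Braking distance needed to stop: v²/(2a) = 179.860 / 6.800 = 26.450 m, so total needed = 23.470 + 26.450 = 49.920 m > 43 m — it cannot stop.
Distance remaining when braking begins: 43 − 23.470 = 19.530 m.
v² = v₀² − 2a·d = 179.860 − 2 × 3.400 × 19.530 = 47.056 m²/s².
v = √47.056 = 6.860 m/s.

No — it strikes the obstacle at 6.9 m/s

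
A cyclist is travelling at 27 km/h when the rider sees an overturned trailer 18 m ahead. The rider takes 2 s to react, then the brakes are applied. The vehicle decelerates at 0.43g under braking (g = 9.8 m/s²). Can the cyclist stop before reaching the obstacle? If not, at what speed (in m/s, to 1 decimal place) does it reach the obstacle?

No — it strikes the obstacle at 5.6 m/s

27 km/h ÷ 3.6 = 7.5000 m/s.
a = 0.43 × 9.8 = 4.214 m/s².
Reaction distance = 7.5000 × 2 = 15.000 m.
Braking distance needed to stop: v²/(2a) = 56.250 / 8.428 = 6.674 m, so total needed = 15.000 + 6.674 = 21.674 m > 18 m — it cannot stop.
Distance remaining when braking begins: 18 − 15.000 = 3.000 m.
v² = v₀² − 2a·d = 56.250 − 2 × 4.214 × 3.000 = 30.966 m²/s².
v = √30.966 = 5.565 m/s.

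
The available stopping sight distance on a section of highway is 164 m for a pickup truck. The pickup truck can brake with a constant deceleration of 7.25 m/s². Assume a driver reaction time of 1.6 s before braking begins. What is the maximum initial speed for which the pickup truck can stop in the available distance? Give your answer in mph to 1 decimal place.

Stopping distance: v·t_r + v²/(2a) = 164 with t_r = 1.6 s and a = 7.250 m/s².
So v² + 23.200 v − 2378.00 = 0.
Positive root: v = −a·t_r + √((a·t_r)² + 2a·d) = −11.600 + √(134.560 + 2378.00) = 38.5254 m/s.
38.5254 m/s ÷ 0.44704 = 86.179 mph.

Maximum speed ≈ 86.2 mph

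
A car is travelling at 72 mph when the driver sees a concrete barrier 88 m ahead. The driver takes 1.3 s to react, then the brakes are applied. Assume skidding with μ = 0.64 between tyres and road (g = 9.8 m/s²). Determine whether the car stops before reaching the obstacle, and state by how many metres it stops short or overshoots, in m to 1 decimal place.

72 mph × 0.44704 = 32.1869 m/s.
a = μg = 0.64 × 9.8 = 6.272 m/s².
Reaction distance = 32.1869 × 1.3 = 41.843 m.
Braking distance = v²/(2a) = 1035.997 / 12.544 = 82.589 m.
Total stopping distance = 41.843 + 82.589 = 124.432 m, vs 88 m available — it cannot stop in time and overshoots by 124.432 − 88 = 36.432 m.

No — it overshoots by 36.4 m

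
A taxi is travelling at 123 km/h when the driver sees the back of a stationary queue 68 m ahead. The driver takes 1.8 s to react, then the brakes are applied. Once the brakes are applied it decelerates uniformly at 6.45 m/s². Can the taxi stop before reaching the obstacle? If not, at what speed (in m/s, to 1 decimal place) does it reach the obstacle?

123 km/h ÷ 3.6 = 34.1667 m/s.
Reaction distance = 34.1667 × 1.8 = 61.500 m.
Braking distance needed to stop: v²/(2a) = 1167.363 / 12.900 = 90.493 m, so total needed = 61.500 + 90.493 = 151.993 m > 68 m — it cannot stop.
Distance remaining when braking begins: 68 − 61.500 = 6.500 m.
v² = v₀² − 2a·d = 1167.363 − 2 × 6.450 × 6.500 = 1083.513 m²/s².
v = √1083.513 = 32.917 m/s.

No — it strikes the obstacle at 32.9 m/s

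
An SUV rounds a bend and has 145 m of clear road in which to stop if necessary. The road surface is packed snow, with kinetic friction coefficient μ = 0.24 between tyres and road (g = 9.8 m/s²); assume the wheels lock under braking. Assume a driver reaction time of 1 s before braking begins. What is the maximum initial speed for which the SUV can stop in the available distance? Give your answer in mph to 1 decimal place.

Maximum speed ≈ 53.4 mph

a = μg = 0.24 × 9.8 = 2.352 m/s².
Stopping distance: v·t_r + v²/(2a) = 145 with t_r = 1 s and a = 2.352 m/s².
So v² + 4.704 v − 682.08 = 0.
Positive root: v = −a·t_r + √((a·t_r)² + 2a·d) = −2.352 + √(5.532 + 682.08) = 23.8704 m/s.
23.8704 m/s ÷ 0.44704 = 53.397 mph.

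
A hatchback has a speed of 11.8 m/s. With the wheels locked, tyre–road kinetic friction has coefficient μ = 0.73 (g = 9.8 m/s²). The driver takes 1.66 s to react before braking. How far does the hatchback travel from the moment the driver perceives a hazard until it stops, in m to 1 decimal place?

a = μg = 0.73 × 9.8 = 7.154 m/s².
Reaction distance = v·t_r = 11.8000 × 1.66 = 19.588 m.
Braking distance = v²/(2a) = 11.8000² / (2 × 7.154) = 139.240 / 14.308 = 9.732 m.
Total = 19.588 + 9.732 = 29.320 m.

Total stopping distance ≈ 29.3 m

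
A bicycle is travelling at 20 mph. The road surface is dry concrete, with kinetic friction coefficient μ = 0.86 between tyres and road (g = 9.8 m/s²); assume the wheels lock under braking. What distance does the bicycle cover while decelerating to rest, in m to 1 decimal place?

20 mph × 0.44704 = 8.9408 m/s.
a = μg = 0.86 × 9.8 = 8.428 m/s².
Braking distance = v²/(2a) = 8.9408² / (2 × 8.428) = 79.938 / 16.856 = 4.742 m.

Braking distance ≈ 4.7 m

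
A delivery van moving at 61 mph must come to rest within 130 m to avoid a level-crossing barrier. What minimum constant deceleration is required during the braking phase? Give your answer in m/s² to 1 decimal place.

Required deceleration ≈ 2.9 m/s²

61 mph × 0.44704 = 27.2694 m/s.
v² = 2a·d ⇒ a = v²/(2d) = 27.2694² / (2 × 130.000) = 743.620 / 260.000 = 2.8601 m/s².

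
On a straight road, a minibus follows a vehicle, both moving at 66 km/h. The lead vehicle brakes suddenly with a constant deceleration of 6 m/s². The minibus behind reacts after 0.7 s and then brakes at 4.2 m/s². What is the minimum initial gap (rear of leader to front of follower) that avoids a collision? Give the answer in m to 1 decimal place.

66 km/h ÷ 3.6 = 18.3333 m/s.
Leader travels v²/(2a_L) = 336.110 / 12.000 = 28.009 m before stopping.
Follower covers v·t_r = 18.3333 × 0.7 = 12.833 m while reacting, then v²/(2a_F) = 336.110 / 8.400 = 40.013 m while braking, for a total of 12.833 + 40.013 = 52.846 m.
Since a_F ≤ a_L and the follower starts braking later, the follower is never slower than the leader, so the closest approach is when both have stopped.
Minimum gap = 52.846 − 28.009 = 24.837 m.

Minimum gap ≈ 24.8 m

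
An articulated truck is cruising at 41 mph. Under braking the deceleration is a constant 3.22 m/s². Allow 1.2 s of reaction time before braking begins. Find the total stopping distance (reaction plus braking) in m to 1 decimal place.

41 mph × 0.44704 = 18.3286 m/s.
Reaction distance = v·t_r = 18.3286 × 1.2 = 21.994 m.
Braking distance = v²/(2a) = 18.3286² / (2 × 3.220) = 335.938 / 6.440 = 52.164 m.
Total = 21.994 + 52.164 = 74.158 m.

Total stopping distance ≈ 74.2 m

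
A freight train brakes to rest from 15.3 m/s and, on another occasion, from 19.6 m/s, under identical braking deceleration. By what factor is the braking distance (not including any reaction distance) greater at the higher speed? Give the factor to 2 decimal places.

Factor ≈ 1.64

Braking distance d = v²/(2a), so with a fixed, d ∝ v².
Factor = (19.6/15.3)² = 1.2810² = 1.6410.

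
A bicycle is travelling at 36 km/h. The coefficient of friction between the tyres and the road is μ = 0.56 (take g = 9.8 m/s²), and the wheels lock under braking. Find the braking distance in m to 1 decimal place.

36 km/h ÷ 3.6 = 10.0000 m/s.
a = μg = 0.56 × 9.8 = 5.488 m/s².
Braking distance = v²/(2a) = 10.0000² / (2 × 5.488) = 100.000 / 10.976 = 9.111 m.

Braking distance ≈ 9.1 m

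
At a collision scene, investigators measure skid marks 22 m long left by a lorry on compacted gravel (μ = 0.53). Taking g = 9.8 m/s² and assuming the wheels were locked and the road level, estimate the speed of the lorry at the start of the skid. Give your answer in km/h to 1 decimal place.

Initial speed ≈ 54.4 km/h

Deceleration a = μg = 0.53 × 9.8 = 5.194 m/s².
v = √(2a·d) = √(2 × 5.194 × 22) = √228.536 = 15.1174 m/s.
= 15.1174 × 3.6 = 54.423 km/h.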